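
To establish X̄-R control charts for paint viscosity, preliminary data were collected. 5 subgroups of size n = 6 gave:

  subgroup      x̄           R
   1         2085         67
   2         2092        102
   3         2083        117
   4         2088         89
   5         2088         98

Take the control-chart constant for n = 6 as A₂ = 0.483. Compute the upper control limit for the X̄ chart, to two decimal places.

X̄̄ = (2085 + 2092 + 2083 + 2088 + 2088) / 5 = 10436.0000 / 5 = 2087.2000
R̄ = (67 + 102 + 117 + 89 + 98) / 5 = 473.0000 / 5 = 94.6000
UCL = X̄̄ + A₂·R̄ = 2087.2000 + 0.483 × 94.6000 = 2132.8918

2132.89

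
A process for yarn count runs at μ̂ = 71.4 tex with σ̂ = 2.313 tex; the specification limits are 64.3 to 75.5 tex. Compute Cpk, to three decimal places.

Cpu = (USL − μ̂) / (3σ̂) = (75.5 − 71.4) / (3 × 2.313) = 0.5909; Cpl = (μ̂ − LSL) / (3σ̂) = (71.4 − 64.3) / (3 × 2.313) = 1.0232; Cpk = min(Cpu, Cpl) = 0.5909

0.591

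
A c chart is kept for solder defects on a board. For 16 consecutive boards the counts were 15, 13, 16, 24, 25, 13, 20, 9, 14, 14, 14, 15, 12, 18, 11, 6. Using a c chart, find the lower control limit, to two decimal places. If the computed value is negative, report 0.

3.34

c̄ = (15 + 13 + 16 + 24 + 25 + 13 + 20 + 9 + 14 + 14 + 14 + 15 + 12 + 18 + 11 + 6) / 16 = 239 / 16 = 14.9375
LCL = c̄ − 3√c̄ = 14.9375 − 3 × 3.8649 = 3.3428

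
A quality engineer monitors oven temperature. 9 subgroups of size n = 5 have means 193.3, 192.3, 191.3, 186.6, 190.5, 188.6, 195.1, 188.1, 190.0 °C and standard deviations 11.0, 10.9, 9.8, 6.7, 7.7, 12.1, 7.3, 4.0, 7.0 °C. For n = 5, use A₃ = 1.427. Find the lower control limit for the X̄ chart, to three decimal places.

178.515

X̄̄ = (193.3 + 192.3 + 191.3 + 186.6 + 190.5 + 188.6 + 195.1 + 188.1 + 190.0) / 9 = 190.6444
s̄ = (11.0 + 10.9 + 9.8 + 6.7 + 7.7 + 12.1 + 7.3 + 4.0 + 7.0) / 9 = 8.5000
LCL = X̄̄ − A₃·s̄ = 190.6444 − 1.427 × 8.5000 = 178.5149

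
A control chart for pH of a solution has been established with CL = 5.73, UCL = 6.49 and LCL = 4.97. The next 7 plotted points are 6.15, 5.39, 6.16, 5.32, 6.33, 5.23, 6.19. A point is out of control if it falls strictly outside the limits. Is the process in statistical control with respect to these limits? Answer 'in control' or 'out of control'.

All 7 points lie within [4.97, 6.49].

in control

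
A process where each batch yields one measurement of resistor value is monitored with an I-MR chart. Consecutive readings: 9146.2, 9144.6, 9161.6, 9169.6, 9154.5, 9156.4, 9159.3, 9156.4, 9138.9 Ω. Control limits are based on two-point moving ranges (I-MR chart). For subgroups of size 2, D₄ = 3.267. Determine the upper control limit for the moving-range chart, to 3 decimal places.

Moving ranges: 1.6, 17.0, 8.0, 15.1, 1.9, 2.9, 2.9, 17.5; M̄R̄ = 66.9000 / 8 = 8.3625
UCL_MR = D₄·M̄R̄ = 3.267 × 8.3625 = 27.3203

27.320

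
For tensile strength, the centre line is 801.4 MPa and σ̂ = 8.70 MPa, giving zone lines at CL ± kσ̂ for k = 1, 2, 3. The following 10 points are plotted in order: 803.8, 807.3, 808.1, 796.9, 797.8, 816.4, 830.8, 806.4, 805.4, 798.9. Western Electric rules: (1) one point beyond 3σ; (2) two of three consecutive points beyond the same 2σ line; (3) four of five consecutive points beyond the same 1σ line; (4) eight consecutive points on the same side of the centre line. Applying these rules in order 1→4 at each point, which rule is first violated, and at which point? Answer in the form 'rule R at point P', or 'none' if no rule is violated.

Zone of each point (C = within 1σ̂, B = 1σ̂–2σ̂, A = 2σ̂–3σ̂, * = beyond 3σ̂; sign = side of CL): 1:+C, 2:+C, 3:+C, 4:-C, 5:-C, 6:+B, 7:+*, 8:+C, 9:+C, 10:-C
Rule 1 (one point beyond the 3σ limits) is satisfied at point 7.

rule 1 at point 7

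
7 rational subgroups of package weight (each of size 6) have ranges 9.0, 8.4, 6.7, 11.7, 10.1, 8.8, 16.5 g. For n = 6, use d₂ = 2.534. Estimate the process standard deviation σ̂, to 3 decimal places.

4.014

R̄ = (9.0 + 8.4 + 6.7 + 11.7 + 10.1 + 8.8 + 16.5) / 7 = 10.1714
σ̂ = R̄ / d₂ = 10.1714 / 2.534 = 4.0140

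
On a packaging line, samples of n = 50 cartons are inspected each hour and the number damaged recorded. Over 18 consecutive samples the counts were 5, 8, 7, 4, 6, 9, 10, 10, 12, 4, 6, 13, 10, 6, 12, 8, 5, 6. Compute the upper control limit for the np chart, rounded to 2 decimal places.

15.54

p̄ = Σdᵢ / (k·n) = 141 / (18 × 50) = 0.15667
UCL = np̄ + 3·√(np̄(1−p̄)) = 7.8333 + 3 × √(7.8333×0.84333) = 7.8333 + 3 × 2.5702 = 15.5440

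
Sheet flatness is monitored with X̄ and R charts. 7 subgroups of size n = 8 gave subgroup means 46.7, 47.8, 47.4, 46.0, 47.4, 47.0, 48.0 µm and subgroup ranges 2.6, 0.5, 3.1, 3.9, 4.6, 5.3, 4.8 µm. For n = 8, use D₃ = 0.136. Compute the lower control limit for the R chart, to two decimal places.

0.48

R̄ = (2.6 + 0.5 + 3.1 + 3.9 + 4.6 + 5.3 + 4.8) / 7 = 24.8000 / 7 = 3.5429
LCL_R = D₃·R̄ = 0.136 × 3.5429 = 0.4818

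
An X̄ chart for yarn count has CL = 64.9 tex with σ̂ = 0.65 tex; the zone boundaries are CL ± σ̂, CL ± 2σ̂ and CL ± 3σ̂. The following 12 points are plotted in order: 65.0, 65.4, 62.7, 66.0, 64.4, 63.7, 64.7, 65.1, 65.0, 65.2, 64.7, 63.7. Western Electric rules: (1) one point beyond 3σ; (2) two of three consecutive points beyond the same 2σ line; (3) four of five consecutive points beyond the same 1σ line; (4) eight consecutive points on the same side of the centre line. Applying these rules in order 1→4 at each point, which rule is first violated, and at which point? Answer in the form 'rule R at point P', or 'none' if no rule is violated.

rule 1 at point 3

Zone of each point (C = within 1σ̂, B = 1σ̂–2σ̂, A = 2σ̂–3σ̂, * = beyond 3σ̂; sign = side of CL): 1:+C, 2:+C, 3:-*, 4:+B, 5:-C, 6:-B, 7:-C, 8:+C, 9:+C, 10:+C, 11:-C, 12:-B
Rule 1 (one point beyond the 3σ limits) is satisfied at point 3.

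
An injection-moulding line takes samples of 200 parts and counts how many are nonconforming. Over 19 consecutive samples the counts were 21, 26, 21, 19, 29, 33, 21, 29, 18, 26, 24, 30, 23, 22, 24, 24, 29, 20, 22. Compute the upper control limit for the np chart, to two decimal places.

p̄ = Σdᵢ / (k·n) = 461 / (19 × 200) = 0.12132
UCL = np̄ + 3·√(np̄(1−p̄)) = 24.2632 + 3 × √(24.2632×0.87868) = 24.2632 + 3 × 4.6173 = 38.1151

38.12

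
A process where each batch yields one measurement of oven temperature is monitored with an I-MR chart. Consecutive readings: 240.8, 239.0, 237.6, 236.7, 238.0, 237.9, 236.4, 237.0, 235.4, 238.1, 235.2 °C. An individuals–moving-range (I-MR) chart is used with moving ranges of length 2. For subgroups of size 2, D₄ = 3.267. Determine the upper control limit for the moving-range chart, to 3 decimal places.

4.835

Moving ranges: 1.8, 1.4, 0.9, 1.3, 0.1, 1.5, 0.6, 1.6, 2.7, 2.9; M̄R̄ = 14.8000 / 10 = 1.4800
UCL_MR = D₄·M̄R̄ = 3.267 × 1.4800 = 4.8352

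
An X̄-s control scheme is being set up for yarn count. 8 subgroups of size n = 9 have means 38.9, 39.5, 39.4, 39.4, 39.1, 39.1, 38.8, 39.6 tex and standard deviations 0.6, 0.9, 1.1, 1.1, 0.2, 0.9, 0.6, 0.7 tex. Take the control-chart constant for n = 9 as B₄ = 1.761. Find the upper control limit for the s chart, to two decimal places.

s̄ = (0.6 + 0.9 + 1.1 + 1.1 + 0.2 + 0.9 + 0.6 + 0.7) / 8 = 0.7625
UCL_s = B₄·s̄ = 1.761 × 0.7625 = 1.3428

1.34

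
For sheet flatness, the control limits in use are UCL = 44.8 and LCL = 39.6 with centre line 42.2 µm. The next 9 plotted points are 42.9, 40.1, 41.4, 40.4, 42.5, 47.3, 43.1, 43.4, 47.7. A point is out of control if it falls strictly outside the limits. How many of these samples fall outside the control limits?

2

Compare each point to [39.6, 44.8]: sample 6 = 47.3 > UCL; sample 9 = 47.7 > UCL.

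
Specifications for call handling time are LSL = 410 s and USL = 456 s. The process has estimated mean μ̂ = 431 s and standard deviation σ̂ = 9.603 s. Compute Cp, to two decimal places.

Cp = (USL − LSL) / (6σ̂) = (456 − 410) / (6 × 9.603) = 46.0000 / 57.6180 = 0.7984

0.80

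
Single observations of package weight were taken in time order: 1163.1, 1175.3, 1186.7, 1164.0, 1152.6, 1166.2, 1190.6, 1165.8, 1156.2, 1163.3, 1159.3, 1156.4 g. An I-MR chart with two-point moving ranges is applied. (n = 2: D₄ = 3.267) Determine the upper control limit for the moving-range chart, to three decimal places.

Moving ranges: 12.2, 11.4, 22.7, 11.4, 13.6, 24.4, 24.8, 9.6, 7.1, 4.0, 2.9; M̄R̄ = 144.1000 / 11 = 13.1000
UCL_MR = D₄·M̄R̄ = 3.267 × 13.1000 = 42.7977

42.798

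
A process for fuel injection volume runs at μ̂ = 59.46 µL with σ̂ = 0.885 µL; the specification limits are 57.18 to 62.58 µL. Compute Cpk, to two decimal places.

0.86

Cpu = (USL − μ̂) / (3σ̂) = (62.58 − 59.46) / (3 × 0.885) = 1.1751; Cpl = (μ̂ − LSL) / (3σ̂) = (59.46 − 57.18) / (3 × 0.885) = 0.8588; Cpk = min(Cpu, Cpl) = 0.8588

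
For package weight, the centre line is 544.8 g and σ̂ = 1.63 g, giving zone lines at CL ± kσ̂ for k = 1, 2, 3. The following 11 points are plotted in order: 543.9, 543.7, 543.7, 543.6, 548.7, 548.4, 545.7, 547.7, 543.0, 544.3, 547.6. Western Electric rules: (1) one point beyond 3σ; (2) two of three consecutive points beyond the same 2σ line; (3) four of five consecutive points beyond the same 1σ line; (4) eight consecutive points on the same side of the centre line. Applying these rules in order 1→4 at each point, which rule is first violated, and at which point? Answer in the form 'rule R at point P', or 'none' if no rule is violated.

Zone of each point (C = within 1σ̂, B = 1σ̂–2σ̂, A = 2σ̂–3σ̂, * = beyond 3σ̂; sign = side of CL): 1:-C, 2:-C, 3:-C, 4:-C, 5:+A, 6:+A, 7:+C, 8:+B, 9:-B, 10:-C, 11:+B
Rule 2 (two of three consecutive points beyond the same 2σ limit) is satisfied at point 6.

rule 2 at point 6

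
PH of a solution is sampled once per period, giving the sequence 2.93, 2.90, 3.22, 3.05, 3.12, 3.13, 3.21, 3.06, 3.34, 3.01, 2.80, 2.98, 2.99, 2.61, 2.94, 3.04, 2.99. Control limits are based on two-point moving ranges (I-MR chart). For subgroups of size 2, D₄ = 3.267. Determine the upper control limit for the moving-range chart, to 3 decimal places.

Moving ranges: 0.03, 0.32, 0.17, 0.07, 0.01, 0.08, 0.15, 0.28, 0.33, 0.21, 0.18, 0.01, 0.38, 0.33, 0.10, 0.05; M̄R̄ = 2.7000 / 16 = 0.1688
UCL_MR = D₄·M̄R̄ = 3.267 × 0.1688 = 0.5513

0.551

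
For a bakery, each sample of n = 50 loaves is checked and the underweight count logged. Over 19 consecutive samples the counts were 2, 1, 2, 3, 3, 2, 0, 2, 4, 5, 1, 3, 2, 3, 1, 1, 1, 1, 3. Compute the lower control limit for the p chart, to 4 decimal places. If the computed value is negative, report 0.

0.0000

p̄ = Σdᵢ / (k·n) = 40 / (19 × 50) = 0.04211
LCL = p̄ − 3·√(p̄(1−p̄)/n) = 0.04211 − 3 × 0.02840 = -0.04310 → 0 (negative, so LCL = 0)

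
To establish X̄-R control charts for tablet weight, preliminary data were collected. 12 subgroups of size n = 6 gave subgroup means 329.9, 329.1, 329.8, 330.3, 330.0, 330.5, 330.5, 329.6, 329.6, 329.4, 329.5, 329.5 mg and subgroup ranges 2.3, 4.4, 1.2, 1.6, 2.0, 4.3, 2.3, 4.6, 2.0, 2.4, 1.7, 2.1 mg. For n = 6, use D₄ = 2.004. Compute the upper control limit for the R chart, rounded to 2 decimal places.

R̄ = (2.3 + 4.4 + 1.2 + 1.6 + 2.0 + 4.3 + 2.3 + 4.6 + 2.0 + 2.4 + 1.7 + 2.1) / 12 = 30.9000 / 12 = 2.5750
UCL_R = D₄·R̄ = 2.004 × 2.5750 = 5.1603

5.16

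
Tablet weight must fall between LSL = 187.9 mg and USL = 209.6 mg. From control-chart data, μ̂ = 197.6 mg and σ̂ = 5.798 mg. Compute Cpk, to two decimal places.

0.56

Cpu = (USL − μ̂) / (3σ̂) = (209.6 − 197.6) / (3 × 5.798) = 0.6899; Cpl = (μ̂ − LSL) / (3σ̂) = (197.6 − 187.9) / (3 × 5.798) = 0.5577; Cpk = min(Cpu, Cpl) = 0.5577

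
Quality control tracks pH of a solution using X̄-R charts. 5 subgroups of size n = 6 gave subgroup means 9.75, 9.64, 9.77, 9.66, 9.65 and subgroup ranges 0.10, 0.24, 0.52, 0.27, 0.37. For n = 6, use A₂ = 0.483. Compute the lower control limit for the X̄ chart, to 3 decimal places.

9.549

X̄̄ = (9.75 + 9.64 + 9.77 + 9.66 + 9.65) / 5 = 48.4700 / 5 = 9.6940
R̄ = (0.10 + 0.24 + 0.52 + 0.27 + 0.37) / 5 = 1.5000 / 5 = 0.3000
LCL = X̄̄ − A₂·R̄ = 9.6940 − 0.483 × 0.3000 = 9.5491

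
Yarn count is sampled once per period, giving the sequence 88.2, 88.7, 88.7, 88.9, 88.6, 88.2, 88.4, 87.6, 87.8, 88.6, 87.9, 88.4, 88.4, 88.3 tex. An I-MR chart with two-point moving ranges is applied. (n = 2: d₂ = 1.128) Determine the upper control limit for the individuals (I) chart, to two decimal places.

89.30

X̄ = (88.2 + 88.7 + 88.7 + 88.9 + 88.6 + 88.2 + 88.4 + 87.6 + 87.8 + 88.6 + 87.9 + 88.4 + 88.4 + 88.3) / 14 = 88.3357
Moving ranges: 0.5, 0.0, 0.2, 0.3, 0.4, 0.2, 0.8, 0.2, 0.8, 0.7, 0.5, 0.0, 0.1; M̄R̄ = 4.7000 / 13 = 0.3615
UCL = X̄ + 3·M̄R̄/d₂ = 88.3357 + 3 × 0.3615 / 1.128 = 89.2973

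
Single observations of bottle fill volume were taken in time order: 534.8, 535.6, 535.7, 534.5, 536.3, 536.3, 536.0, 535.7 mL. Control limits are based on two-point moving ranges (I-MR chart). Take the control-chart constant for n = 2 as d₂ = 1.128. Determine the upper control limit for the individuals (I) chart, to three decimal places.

537.322

X̄ = (534.8 + 535.6 + 535.7 + 534.5 + 536.3 + 536.3 + 536.0 + 535.7) / 8 = 535.6125
Moving ranges: 0.8, 0.1, 1.2, 1.8, 0.0, 0.3, 0.3; M̄R̄ = 4.5000 / 7 = 0.6429
UCL = X̄ + 3·M̄R̄/d₂ = 535.6125 + 3 × 0.6429 / 1.128 = 537.3222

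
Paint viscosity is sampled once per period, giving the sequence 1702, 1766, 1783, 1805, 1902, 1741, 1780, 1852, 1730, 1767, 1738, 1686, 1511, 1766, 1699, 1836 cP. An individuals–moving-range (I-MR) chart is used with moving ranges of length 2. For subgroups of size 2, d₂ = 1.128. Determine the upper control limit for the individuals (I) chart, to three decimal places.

X̄ = (1702 + 1766 + 1783 + 1805 + 1902 + 1741 + 1780 + 1852 + 1730 + 1767 + 1738 + 1686 + 1511 + 1766 + 1699 + 1836) / 16 = 1754.0000
Moving ranges: 64, 17, 22, 97, 161, 39, 72, 122, 37, 29, 52, 175, 255, 67, 137; M̄R̄ = 1346.0000 / 15 = 89.7333
UCL = X̄ + 3·M̄R̄/d₂ = 1754.0000 + 3 × 89.7333 / 1.128 = 1992.6525

1992.652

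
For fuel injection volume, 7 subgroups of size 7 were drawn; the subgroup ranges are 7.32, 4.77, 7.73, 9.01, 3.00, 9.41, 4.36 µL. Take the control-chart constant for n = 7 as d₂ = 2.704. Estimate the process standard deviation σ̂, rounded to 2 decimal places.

2.41

R̄ = (7.32 + 4.77 + 7.73 + 9.01 + 3.00 + 9.41 + 4.36) / 7 = 6.5143
σ̂ = R̄ / d₂ = 6.5143 / 2.704 = 2.4091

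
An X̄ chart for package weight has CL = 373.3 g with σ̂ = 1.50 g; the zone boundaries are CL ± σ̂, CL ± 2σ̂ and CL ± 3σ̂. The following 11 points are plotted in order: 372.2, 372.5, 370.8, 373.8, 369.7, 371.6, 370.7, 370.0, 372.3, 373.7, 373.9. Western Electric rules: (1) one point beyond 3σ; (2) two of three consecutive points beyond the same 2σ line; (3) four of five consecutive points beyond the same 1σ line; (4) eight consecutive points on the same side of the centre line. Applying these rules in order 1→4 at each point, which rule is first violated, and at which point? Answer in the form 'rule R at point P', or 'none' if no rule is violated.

Zone of each point (C = within 1σ̂, B = 1σ̂–2σ̂, A = 2σ̂–3σ̂, * = beyond 3σ̂; sign = side of CL): 1:-C, 2:-C, 3:-B, 4:+C, 5:-A, 6:-B, 7:-B, 8:-A, 9:-C, 10:+C, 11:+C
Rule 3 (four of five consecutive points beyond the same 1σ limit) is satisfied at point 7.

rule 3 at point 7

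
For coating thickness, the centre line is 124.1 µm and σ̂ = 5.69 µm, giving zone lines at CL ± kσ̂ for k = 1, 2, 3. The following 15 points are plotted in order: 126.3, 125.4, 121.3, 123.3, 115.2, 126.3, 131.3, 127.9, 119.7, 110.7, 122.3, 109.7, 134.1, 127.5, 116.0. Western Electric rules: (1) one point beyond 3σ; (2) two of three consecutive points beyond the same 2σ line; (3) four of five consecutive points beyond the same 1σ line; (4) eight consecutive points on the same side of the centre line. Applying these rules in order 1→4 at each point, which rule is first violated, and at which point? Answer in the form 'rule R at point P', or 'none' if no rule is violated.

Zone of each point (C = within 1σ̂, B = 1σ̂–2σ̂, A = 2σ̂–3σ̂, * = beyond 3σ̂; sign = side of CL): 1:+C, 2:+C, 3:-C, 4:-C, 5:-B, 6:+C, 7:+B, 8:+C, 9:-C, 10:-A, 11:-C, 12:-A, 13:+B, 14:+C, 15:-B
Rule 2 (two of three consecutive points beyond the same 2σ limit) is satisfied at point 12.

rule 2 at point 12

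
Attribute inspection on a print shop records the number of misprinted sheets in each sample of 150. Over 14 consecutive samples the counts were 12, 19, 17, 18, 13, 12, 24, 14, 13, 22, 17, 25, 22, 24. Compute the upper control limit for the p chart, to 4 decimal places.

p̄ = Σdᵢ / (k·n) = 252 / (14 × 150) = 0.12000
UCL = p̄ + 3·√(p̄(1−p̄)/n) = 0.12000 + 3 × √(0.12000×0.88000/150) = 0.12000 + 3 × 0.02653 = 0.19960

0.1996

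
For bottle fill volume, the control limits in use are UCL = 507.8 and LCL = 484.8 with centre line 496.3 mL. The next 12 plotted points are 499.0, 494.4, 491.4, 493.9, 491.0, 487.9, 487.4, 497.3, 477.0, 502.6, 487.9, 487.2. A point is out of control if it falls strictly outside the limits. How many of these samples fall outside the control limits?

1

Compare each point to [484.8, 507.8]: sample 9 = 477.0 < LCL.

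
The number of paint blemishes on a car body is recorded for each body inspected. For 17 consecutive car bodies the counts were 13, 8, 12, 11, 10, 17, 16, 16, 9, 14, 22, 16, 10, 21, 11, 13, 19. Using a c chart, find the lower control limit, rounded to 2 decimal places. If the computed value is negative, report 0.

2.78

c̄ = (13 + 8 + 12 + 11 + 10 + 17 + 16 + 16 + 9 + 14 + 22 + 16 + 10 + 21 + 11 + 13 + 19) / 17 = 238 / 17 = 14.0000
LCL = c̄ − 3√c̄ = 14.0000 − 3 × 3.7417 = 2.7750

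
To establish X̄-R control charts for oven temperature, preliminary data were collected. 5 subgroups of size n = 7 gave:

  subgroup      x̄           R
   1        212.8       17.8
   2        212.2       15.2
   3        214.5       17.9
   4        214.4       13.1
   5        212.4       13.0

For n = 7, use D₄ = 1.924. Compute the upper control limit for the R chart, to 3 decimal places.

R̄ = (17.8 + 15.2 + 17.9 + 13.1 + 13.0) / 5 = 77.0000 / 5 = 15.4000
UCL_R = D₄·R̄ = 1.924 × 15.4000 = 29.6296

29.630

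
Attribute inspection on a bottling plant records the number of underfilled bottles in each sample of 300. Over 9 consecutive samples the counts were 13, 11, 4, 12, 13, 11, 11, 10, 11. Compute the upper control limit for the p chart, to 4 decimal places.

p̄ = Σdᵢ / (k·n) = 96 / (9 × 300) = 0.03556
UCL = p̄ + 3·√(p̄(1−p̄)/n) = 0.03556 + 3 × √(0.03556×0.96444/300) = 0.03556 + 3 × 0.01069 = 0.06763

0.0676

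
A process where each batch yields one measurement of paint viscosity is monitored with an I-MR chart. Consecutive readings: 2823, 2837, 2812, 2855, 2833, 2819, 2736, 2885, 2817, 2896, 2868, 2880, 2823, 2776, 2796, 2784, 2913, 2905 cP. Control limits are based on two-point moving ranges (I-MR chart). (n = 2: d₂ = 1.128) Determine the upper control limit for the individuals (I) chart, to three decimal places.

X̄ = (2823 + 2837 + 2812 + 2855 + 2833 + 2819 + 2736 + 2885 + 2817 + 2896 + 2868 + 2880 + 2823 + 2776 + 2796 + 2784 + 2913 + 2905) / 18 = 2836.5556
Moving ranges: 14, 25, 43, 22, 14, 83, 149, 68, 79, 28, 12, 57, 47, 20, 12, 129, 8; M̄R̄ = 810.0000 / 17 = 47.6471
UCL = X̄ + 3·M̄R̄/d₂ = 2836.5556 + 3 × 47.6471 / 1.128 = 2963.2765

2963.276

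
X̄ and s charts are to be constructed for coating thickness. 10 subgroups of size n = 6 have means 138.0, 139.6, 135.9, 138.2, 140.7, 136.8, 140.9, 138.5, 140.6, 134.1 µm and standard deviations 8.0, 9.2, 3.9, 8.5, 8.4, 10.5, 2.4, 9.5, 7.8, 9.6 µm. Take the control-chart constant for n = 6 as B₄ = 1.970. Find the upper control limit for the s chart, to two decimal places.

s̄ = (8.0 + 9.2 + 3.9 + 8.5 + 8.4 + 10.5 + 2.4 + 9.5 + 7.8 + 9.6) / 10 = 7.7800
UCL_s = B₄·s̄ = 1.970 × 7.7800 = 15.3266

15.33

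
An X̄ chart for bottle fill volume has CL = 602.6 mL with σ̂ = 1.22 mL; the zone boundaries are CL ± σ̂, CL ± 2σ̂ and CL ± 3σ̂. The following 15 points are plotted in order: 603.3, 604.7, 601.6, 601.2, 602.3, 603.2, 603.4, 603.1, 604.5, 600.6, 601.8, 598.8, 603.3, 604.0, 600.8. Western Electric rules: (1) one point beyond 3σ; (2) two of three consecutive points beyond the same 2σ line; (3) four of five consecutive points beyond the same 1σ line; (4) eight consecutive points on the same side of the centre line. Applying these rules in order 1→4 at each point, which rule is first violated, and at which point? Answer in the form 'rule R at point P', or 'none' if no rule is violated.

Zone of each point (C = within 1σ̂, B = 1σ̂–2σ̂, A = 2σ̂–3σ̂, * = beyond 3σ̂; sign = side of CL): 1:+C, 2:+B, 3:-C, 4:-B, 5:-C, 6:+C, 7:+C, 8:+C, 9:+B, 10:-B, 11:-C, 12:-*, 13:+C, 14:+B, 15:-B
Rule 1 (one point beyond the 3σ limits) is satisfied at point 12.

rule 1 at point 12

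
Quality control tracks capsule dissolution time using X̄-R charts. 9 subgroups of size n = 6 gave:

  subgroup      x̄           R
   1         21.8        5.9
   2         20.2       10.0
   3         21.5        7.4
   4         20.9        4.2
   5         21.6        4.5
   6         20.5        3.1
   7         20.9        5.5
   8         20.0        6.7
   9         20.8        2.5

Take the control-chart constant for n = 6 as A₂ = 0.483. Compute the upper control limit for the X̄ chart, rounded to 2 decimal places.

X̄̄ = (21.8 + 20.2 + 21.5 + 20.9 + 21.6 + 20.5 + 20.9 + 20.0 + 20.8) / 9 = 188.2000 / 9 = 20.9111
R̄ = (5.9 + 10.0 + 7.4 + 4.2 + 4.5 + 3.1 + 5.5 + 6.7 + 2.5) / 9 = 49.8000 / 9 = 5.5333
UCL = X̄̄ + A₂·R̄ = 20.9111 + 0.483 × 5.5333 = 23.5837

23.58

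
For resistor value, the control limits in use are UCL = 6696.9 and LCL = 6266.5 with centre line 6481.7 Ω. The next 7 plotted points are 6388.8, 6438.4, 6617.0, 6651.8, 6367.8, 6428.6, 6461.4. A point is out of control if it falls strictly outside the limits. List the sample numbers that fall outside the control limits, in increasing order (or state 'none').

All 7 points lie within [6266.5, 6696.9].

none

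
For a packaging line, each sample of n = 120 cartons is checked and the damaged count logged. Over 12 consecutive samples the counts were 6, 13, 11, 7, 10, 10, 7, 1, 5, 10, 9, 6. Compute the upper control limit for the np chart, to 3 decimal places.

16.074

p̄ = Σdᵢ / (k·n) = 95 / (12 × 120) = 0.06597
UCL = np̄ + 3·√(np̄(1−p̄)) = 7.9167 + 3 × √(7.9167×0.93403) = 7.9167 + 3 × 2.7193 = 16.0745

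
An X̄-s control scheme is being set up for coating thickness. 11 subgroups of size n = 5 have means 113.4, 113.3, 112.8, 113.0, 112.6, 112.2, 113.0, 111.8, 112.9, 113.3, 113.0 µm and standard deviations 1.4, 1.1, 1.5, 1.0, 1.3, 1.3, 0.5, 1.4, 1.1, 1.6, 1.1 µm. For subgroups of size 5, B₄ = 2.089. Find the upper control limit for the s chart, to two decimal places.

2.53

s̄ = (1.4 + 1.1 + 1.5 + 1.0 + 1.3 + 1.3 + 0.5 + 1.4 + 1.1 + 1.6 + 1.1) / 11 = 1.2091
UCL_s = B₄·s̄ = 2.089 × 1.2091 = 2.5258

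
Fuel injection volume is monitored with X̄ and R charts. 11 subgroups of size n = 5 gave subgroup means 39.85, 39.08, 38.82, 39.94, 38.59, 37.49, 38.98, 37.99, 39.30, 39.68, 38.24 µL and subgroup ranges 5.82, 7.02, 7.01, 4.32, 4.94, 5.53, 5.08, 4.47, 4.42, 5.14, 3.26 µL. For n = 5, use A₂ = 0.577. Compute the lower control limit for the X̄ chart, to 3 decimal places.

35.915

X̄̄ = (39.85 + 39.08 + 38.82 + 39.94 + 38.59 + 37.49 + 38.98 + 37.99 + 39.30 + 39.68 + 38.24) / 11 = 427.9600 / 11 = 38.9055
R̄ = (5.82 + 7.02 + 7.01 + 4.32 + 4.94 + 5.53 + 5.08 + 4.47 + 4.42 + 5.14 + 3.26) / 11 = 57.0100 / 11 = 5.1827
LCL = X̄̄ − A₂·R̄ = 38.9055 − 0.577 × 5.1827 = 35.9150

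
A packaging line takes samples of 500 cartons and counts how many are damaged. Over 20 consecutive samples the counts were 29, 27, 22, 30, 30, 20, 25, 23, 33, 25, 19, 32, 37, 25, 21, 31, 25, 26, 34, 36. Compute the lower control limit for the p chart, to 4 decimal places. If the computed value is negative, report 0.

p̄ = Σdᵢ / (k·n) = 550 / (20 × 500) = 0.05500
LCL = p̄ − 3·√(p̄(1−p̄)/n) = 0.05500 − 3 × 0.01020 = 0.02441

0.0244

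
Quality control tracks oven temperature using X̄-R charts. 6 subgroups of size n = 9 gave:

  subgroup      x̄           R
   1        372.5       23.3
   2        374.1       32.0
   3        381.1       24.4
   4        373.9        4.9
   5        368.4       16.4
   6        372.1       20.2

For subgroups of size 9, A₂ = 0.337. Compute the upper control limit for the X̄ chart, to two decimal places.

X̄̄ = (372.5 + 374.1 + 381.1 + 373.9 + 368.4 + 372.1) / 6 = 2242.1000 / 6 = 373.6833
R̄ = (23.3 + 32.0 + 24.4 + 4.9 + 16.4 + 20.2) / 6 = 121.2000 / 6 = 20.2000
UCL = X̄̄ + A₂·R̄ = 373.6833 + 0.337 × 20.2000 = 380.4907

380.49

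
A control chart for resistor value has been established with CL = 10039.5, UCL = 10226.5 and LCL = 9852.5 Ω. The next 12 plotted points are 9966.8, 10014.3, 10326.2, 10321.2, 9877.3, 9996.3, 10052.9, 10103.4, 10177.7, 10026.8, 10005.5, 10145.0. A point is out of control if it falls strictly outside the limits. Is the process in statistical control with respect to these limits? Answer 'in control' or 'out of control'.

out of control

Compare each point to [9852.5, 10226.5]: sample 3 = 10326.2 > UCL; sample 4 = 10321.2 > UCL.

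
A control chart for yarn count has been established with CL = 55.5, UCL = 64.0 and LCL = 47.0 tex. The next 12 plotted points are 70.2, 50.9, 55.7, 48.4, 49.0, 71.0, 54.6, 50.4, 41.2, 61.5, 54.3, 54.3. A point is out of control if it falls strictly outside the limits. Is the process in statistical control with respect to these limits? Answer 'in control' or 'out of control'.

Compare each point to [47.0, 64.0]: sample 1 = 70.2 > UCL; sample 6 = 71.0 > UCL; sample 9 = 41.2 < LCL.

out of control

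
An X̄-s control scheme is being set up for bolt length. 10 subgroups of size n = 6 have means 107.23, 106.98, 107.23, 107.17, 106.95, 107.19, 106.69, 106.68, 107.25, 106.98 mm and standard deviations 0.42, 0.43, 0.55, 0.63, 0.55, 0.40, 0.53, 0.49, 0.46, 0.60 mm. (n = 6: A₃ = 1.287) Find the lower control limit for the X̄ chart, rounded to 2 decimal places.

106.38

X̄̄ = (107.23 + 106.98 + 107.23 + 107.17 + 106.95 + 107.19 + 106.69 + 106.68 + 107.25 + 106.98) / 10 = 107.0350
s̄ = (0.42 + 0.43 + 0.55 + 0.63 + 0.55 + 0.40 + 0.53 + 0.49 + 0.46 + 0.60) / 10 = 0.5060
LCL = X̄̄ − A₃·s̄ = 107.0350 − 1.287 × 0.5060 = 106.3838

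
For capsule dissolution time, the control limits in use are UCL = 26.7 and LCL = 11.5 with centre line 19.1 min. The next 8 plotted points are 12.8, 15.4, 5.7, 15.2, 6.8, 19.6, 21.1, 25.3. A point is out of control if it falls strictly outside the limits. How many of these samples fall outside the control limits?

Compare each point to [11.5, 26.7]: sample 3 = 5.7 < LCL; sample 5 = 6.8 < LCL.

2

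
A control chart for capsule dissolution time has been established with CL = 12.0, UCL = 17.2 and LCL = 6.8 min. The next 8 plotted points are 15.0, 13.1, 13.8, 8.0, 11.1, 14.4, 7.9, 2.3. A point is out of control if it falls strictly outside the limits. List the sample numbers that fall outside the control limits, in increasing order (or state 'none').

8

Compare each point to [6.8, 17.2]: sample 8 = 2.3 < LCL.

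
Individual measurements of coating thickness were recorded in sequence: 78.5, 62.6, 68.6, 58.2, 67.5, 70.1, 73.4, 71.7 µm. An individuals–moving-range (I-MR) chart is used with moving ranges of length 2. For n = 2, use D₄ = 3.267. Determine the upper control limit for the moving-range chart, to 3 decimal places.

Moving ranges: 15.9, 6.0, 10.4, 9.3, 2.6, 3.3, 1.7; M̄R̄ = 49.2000 / 7 = 7.0286
UCL_MR = D₄·M̄R̄ = 3.267 × 7.0286 = 22.9623

22.962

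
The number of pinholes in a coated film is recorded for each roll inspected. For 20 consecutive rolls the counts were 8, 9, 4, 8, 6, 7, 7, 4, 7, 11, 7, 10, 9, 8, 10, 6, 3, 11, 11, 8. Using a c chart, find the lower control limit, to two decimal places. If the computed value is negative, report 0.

0.00

c̄ = (8 + 9 + 4 + 8 + 6 + 7 + 7 + 4 + 7 + 11 + 7 + 10 + 9 + 8 + 10 + 6 + 3 + 11 + 11 + 8) / 20 = 154 / 20 = 7.7000
LCL = c̄ − 3√c̄ = 7.7000 − 3 × 2.7749 = -0.6247 → 0 (cannot be negative)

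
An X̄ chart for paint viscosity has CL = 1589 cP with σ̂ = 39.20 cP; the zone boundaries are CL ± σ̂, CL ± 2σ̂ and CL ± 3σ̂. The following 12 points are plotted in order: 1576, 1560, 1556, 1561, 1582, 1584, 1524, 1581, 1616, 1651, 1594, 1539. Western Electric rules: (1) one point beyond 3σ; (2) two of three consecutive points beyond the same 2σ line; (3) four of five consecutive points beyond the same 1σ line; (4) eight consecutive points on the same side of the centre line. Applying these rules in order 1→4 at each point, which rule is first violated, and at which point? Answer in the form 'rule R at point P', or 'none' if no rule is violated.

rule 4 at point 8

Zone of each point (C = within 1σ̂, B = 1σ̂–2σ̂, A = 2σ̂–3σ̂, * = beyond 3σ̂; sign = side of CL): 1:-C, 2:-C, 3:-C, 4:-C, 5:-C, 6:-C, 7:-B, 8:-C, 9:+C, 10:+B, 11:+C, 12:-B
Rule 4 (eight consecutive points on the same side of the centre line) is satisfied at point 8.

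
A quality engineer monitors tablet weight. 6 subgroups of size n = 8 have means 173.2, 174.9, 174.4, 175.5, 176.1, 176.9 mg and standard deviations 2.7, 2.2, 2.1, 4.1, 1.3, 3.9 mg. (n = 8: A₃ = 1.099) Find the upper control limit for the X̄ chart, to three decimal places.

178.152

X̄̄ = (173.2 + 174.9 + 174.4 + 175.5 + 176.1 + 176.9) / 6 = 175.1667
s̄ = (2.7 + 2.2 + 2.1 + 4.1 + 1.3 + 3.9) / 6 = 2.7167
UCL = X̄̄ + A₃·s̄ = 175.1667 + 1.099 × 2.7167 = 178.1523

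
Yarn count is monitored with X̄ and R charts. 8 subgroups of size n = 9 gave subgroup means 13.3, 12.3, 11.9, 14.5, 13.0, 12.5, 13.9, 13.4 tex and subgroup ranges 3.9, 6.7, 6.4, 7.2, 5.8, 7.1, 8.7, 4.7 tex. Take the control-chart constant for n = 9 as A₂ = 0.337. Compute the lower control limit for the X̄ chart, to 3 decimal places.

10.973

X̄̄ = (13.3 + 12.3 + 11.9 + 14.5 + 13.0 + 12.5 + 13.9 + 13.4) / 8 = 104.8000 / 8 = 13.1000
R̄ = (3.9 + 6.7 + 6.4 + 7.2 + 5.8 + 7.1 + 8.7 + 4.7) / 8 = 50.5000 / 8 = 6.3125
LCL = X̄̄ − A₂·R̄ = 13.1000 − 0.337 × 6.3125 = 10.9727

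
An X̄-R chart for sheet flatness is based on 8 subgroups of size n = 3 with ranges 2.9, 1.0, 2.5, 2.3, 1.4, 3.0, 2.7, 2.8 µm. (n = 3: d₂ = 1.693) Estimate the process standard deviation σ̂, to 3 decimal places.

1.373

R̄ = (2.9 + 1.0 + 2.5 + 2.3 + 1.4 + 3.0 + 2.7 + 2.8) / 8 = 2.3250
σ̂ = R̄ / d₂ = 2.3250 / 1.693 = 1.3733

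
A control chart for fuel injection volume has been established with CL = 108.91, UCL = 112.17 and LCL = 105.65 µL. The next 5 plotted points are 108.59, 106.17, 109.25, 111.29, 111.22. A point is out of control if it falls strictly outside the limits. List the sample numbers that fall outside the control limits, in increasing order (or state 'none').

none

All 5 points lie within [105.65, 112.17].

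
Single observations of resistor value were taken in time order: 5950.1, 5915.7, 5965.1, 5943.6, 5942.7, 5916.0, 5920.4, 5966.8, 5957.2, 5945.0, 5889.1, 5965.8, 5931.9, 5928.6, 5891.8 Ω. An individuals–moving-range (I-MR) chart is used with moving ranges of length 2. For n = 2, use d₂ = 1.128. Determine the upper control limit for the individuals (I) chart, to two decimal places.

X̄ = (5950.1 + 5915.7 + 5965.1 + 5943.6 + 5942.7 + 5916.0 + 5920.4 + 5966.8 + 5957.2 + 5945.0 + 5889.1 + 5965.8 + 5931.9 + 5928.6 + 5891.8) / 15 = 5935.3200
Moving ranges: 34.4, 49.4, 21.5, 0.9, 26.7, 4.4, 46.4, 9.6, 12.2, 55.9, 76.7, 33.9, 3.3, 36.8; M̄R̄ = 412.1000 / 14 = 29.4357
UCL = X̄ + 3·M̄R̄/d₂ = 5935.3200 + 3 × 29.4357 / 1.128 = 6013.6065

6013.61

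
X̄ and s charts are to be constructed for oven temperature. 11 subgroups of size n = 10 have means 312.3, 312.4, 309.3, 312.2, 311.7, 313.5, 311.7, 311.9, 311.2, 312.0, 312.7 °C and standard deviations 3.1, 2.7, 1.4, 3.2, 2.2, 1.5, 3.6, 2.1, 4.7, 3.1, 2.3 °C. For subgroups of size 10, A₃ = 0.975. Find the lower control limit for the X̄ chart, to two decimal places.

X̄̄ = (312.3 + 312.4 + 309.3 + 312.2 + 311.7 + 313.5 + 311.7 + 311.9 + 311.2 + 312.0 + 312.7) / 11 = 311.9000
s̄ = (3.1 + 2.7 + 1.4 + 3.2 + 2.2 + 1.5 + 3.6 + 2.1 + 4.7 + 3.1 + 2.3) / 11 = 2.7182
LCL = X̄̄ − A₃·s̄ = 311.9000 − 0.975 × 2.7182 = 309.2498

309.25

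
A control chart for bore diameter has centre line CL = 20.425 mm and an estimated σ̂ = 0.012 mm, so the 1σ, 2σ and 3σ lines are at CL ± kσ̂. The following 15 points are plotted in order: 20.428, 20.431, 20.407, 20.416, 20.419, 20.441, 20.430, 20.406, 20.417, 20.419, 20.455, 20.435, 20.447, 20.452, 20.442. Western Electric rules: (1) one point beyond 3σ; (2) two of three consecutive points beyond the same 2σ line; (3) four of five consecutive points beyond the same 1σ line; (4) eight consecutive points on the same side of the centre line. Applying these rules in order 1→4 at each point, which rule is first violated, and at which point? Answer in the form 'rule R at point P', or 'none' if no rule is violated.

Zone of each point (C = within 1σ̂, B = 1σ̂–2σ̂, A = 2σ̂–3σ̂, * = beyond 3σ̂; sign = side of CL): 1:+C, 2:+C, 3:-B, 4:-C, 5:-C, 6:+B, 7:+C, 8:-B, 9:-C, 10:-C, 11:+A, 12:+C, 13:+B, 14:+A, 15:+B
Rule 3 (four of five consecutive points beyond the same 1σ limit) is satisfied at point 15.

rule 3 at point 15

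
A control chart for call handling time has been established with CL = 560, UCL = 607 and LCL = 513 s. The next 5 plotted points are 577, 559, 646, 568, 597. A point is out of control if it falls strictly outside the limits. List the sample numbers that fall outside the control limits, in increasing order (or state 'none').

Compare each point to [513, 607]: sample 3 = 646 > UCL.

3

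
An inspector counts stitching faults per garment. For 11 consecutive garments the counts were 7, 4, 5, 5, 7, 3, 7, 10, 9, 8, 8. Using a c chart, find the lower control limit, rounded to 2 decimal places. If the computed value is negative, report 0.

c̄ = (7 + 4 + 5 + 5 + 7 + 3 + 7 + 10 + 9 + 8 + 8) / 11 = 73 / 11 = 6.6364
LCL = c̄ − 3√c̄ = 6.6364 − 3 × 2.5761 = -1.0920 → 0 (cannot be negative)

0.00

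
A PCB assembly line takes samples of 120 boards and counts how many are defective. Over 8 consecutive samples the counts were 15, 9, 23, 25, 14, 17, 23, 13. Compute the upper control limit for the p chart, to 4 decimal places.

p̄ = Σdᵢ / (k·n) = 139 / (8 × 120) = 0.14479
UCL = p̄ + 3·√(p̄(1−p̄)/n) = 0.14479 + 3 × √(0.14479×0.85521/120) = 0.14479 + 3 × 0.03212 = 0.24116

0.2412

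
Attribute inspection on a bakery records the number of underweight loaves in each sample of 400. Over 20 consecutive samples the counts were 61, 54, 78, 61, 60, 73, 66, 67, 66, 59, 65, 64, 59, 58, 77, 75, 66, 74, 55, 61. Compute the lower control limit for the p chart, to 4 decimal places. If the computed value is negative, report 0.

p̄ = Σdᵢ / (k·n) = 1299 / (20 × 400) = 0.16237
LCL = p̄ − 3·√(p̄(1−p̄)/n) = 0.16237 − 3 × 0.01844 = 0.10706

0.1071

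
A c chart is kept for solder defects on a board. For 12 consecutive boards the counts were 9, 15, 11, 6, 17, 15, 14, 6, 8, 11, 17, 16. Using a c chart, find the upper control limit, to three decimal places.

c̄ = (9 + 15 + 11 + 6 + 17 + 15 + 14 + 6 + 8 + 11 + 17 + 16) / 12 = 145 / 12 = 12.0833
UCL = c̄ + 3√c̄ = 12.0833 + 3 × √12.0833 = 12.0833 + 3 × 3.4761 = 22.5117

22.512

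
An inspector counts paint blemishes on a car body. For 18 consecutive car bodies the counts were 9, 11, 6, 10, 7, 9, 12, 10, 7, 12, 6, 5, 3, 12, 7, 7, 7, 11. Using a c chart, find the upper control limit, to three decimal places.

17.078

c̄ = (9 + 11 + 6 + 10 + 7 + 9 + 12 + 10 + 7 + 12 + 6 + 5 + 3 + 12 + 7 + 7 + 7 + 11) / 18 = 151 / 18 = 8.3889
UCL = c̄ + 3√c̄ = 8.3889 + 3 × √8.3889 = 8.3889 + 3 × 2.8964 = 17.0780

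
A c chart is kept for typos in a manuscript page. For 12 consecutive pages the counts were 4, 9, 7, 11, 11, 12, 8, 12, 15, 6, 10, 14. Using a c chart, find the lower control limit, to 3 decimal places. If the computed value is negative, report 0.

c̄ = (4 + 9 + 7 + 11 + 11 + 12 + 8 + 12 + 15 + 6 + 10 + 14) / 12 = 119 / 12 = 9.9167
LCL = c̄ − 3√c̄ = 9.9167 − 3 × 3.1491 = 0.4694

0.469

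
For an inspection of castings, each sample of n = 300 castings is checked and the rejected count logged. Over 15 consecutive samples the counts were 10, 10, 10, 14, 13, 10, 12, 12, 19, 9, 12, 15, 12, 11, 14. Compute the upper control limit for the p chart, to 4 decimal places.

p̄ = Σdᵢ / (k·n) = 183 / (15 × 300) = 0.04067
UCL = p̄ + 3·√(p̄(1−p̄)/n) = 0.04067 + 3 × √(0.04067×0.95933/300) = 0.04067 + 3 × 0.01140 = 0.07488

0.0749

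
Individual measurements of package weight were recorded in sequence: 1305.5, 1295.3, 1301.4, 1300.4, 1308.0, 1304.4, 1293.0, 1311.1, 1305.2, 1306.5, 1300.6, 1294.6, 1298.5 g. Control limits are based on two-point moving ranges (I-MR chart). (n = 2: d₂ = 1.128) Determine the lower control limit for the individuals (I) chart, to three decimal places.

1283.932

X̄ = (1305.5 + 1295.3 + 1301.4 + 1300.4 + 1308.0 + 1304.4 + 1293.0 + 1311.1 + 1305.2 + 1306.5 + 1300.6 + 1294.6 + 1298.5) / 13 = 1301.8846
Moving ranges: 10.2, 6.1, 1.0, 7.6, 3.6, 11.4, 18.1, 5.9, 1.3, 5.9, 6.0, 3.9; M̄R̄ = 81.0000 / 12 = 6.7500
LCL = X̄ − 3·M̄R̄/d₂ = 1301.8846 − 3 × 6.7500 / 1.128 = 1283.9325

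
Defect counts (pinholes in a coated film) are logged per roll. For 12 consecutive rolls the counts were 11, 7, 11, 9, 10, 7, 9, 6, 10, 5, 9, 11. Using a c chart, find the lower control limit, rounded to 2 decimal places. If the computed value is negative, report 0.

c̄ = (11 + 7 + 11 + 9 + 10 + 7 + 9 + 6 + 10 + 5 + 9 + 11) / 12 = 105 / 12 = 8.7500
LCL = c̄ − 3√c̄ = 8.7500 − 3 × 2.9580 = -0.1241 → 0 (cannot be negative)

0.00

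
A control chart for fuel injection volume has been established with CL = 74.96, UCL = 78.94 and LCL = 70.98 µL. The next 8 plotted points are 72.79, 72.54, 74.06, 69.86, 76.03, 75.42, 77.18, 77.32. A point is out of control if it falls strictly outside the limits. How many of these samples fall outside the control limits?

Compare each point to [70.98, 78.94]: sample 4 = 69.86 < LCL.

1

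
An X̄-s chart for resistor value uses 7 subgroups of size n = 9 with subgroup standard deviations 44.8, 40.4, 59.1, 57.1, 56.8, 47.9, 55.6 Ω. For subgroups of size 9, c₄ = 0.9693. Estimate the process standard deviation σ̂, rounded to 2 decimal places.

s̄ = (44.8 + 40.4 + 59.1 + 57.1 + 56.8 + 47.9 + 55.6) / 7 = 51.6714
σ̂ = s̄ / c₄ = 51.6714 / 0.9693 = 53.3080

53.31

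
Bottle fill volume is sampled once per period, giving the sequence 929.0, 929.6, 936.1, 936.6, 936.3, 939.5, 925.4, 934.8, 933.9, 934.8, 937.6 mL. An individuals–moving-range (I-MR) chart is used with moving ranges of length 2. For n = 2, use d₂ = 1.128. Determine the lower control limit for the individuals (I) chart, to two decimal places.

923.54

X̄ = (929.0 + 929.6 + 936.1 + 936.6 + 936.3 + 939.5 + 925.4 + 934.8 + 933.9 + 934.8 + 937.6) / 11 = 933.9636
Moving ranges: 0.6, 6.5, 0.5, 0.3, 3.2, 14.1, 9.4, 0.9, 0.9, 2.8; M̄R̄ = 39.2000 / 10 = 3.9200
LCL = X̄ − 3·M̄R̄/d₂ = 933.9636 − 3 × 3.9200 / 1.128 = 923.5381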